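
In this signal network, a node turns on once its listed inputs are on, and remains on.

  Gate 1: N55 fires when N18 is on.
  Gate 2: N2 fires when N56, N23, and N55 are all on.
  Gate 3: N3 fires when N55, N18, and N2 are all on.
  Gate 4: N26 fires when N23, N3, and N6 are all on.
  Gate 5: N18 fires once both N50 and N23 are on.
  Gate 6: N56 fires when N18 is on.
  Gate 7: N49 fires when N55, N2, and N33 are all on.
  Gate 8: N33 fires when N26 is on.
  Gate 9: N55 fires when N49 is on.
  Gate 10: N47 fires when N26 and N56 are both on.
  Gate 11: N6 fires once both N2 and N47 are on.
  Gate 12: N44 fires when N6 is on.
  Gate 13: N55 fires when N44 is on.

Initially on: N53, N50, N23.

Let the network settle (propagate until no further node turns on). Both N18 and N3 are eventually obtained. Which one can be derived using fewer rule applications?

N18

N18: N50 and N23 are on, so N18 fires (Gate 5). [1 rule application]
N3: Gate 5: N50 and N23 on → N18 on. N18 is on, so N55 fires (Gate 1). N18 is on, so N56 fires (Gate 6). N56, N23, and N55 are on, so N2 fires (Gate 2). N55, N18, and N2 are on, so N3 fires (Gate 3). [5 rule applications]
N18 needs fewer.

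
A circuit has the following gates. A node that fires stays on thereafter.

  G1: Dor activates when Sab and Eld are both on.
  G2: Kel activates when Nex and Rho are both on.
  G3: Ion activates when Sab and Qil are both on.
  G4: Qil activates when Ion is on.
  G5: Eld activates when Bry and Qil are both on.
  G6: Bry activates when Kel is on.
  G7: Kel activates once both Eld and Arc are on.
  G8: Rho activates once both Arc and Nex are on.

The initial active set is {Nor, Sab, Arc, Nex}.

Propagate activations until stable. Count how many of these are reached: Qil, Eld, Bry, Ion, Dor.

1

G8: Arc and Nex on → Rho on.
Nex and Rho are on, so Kel activates (G2).
Kel is on, so Bry activates (G6).
Qil would need Ion (G4), but Ion never turns on.
Eld would need Bry and Qil (G5), but Qil never turns on.
Bry: reached.
Ion would need Sab and Qil (G3), but Qil never turns on.
Dor would need Sab and Eld (G1), but Eld never turns on.
Reached: Bry — 1 of the 5.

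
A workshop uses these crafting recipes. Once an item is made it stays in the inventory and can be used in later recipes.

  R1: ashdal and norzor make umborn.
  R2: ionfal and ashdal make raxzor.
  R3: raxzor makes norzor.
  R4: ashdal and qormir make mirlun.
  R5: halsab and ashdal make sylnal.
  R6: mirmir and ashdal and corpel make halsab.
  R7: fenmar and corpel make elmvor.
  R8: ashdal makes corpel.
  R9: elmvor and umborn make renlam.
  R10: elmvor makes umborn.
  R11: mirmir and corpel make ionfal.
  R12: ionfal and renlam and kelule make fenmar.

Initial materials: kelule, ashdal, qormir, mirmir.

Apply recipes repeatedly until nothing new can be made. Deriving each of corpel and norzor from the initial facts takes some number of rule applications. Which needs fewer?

corpel: Using R8, ashdal makes corpel. [1 rule application]
norzor: Using R8, ashdal makes corpel. Using R11, mirmir and corpel make ionfal. ionfal and ashdal → raxzor (R2). Using R3, raxzor makes norzor. [4 rule applications]
corpel needs fewer.

corpel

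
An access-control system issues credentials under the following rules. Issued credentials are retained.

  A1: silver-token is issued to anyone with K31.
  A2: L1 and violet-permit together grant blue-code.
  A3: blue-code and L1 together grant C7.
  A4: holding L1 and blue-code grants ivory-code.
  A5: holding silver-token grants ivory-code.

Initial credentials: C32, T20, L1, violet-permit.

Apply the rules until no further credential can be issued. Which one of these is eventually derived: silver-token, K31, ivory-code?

ivory-code

Holding L1 and violet-permit grants blue-code (A2).
Holding L1 and blue-code grants ivory-code (A4).
No rule produces K31, and it is not given. silver-token would need K31 (A1), but K31 is never granted.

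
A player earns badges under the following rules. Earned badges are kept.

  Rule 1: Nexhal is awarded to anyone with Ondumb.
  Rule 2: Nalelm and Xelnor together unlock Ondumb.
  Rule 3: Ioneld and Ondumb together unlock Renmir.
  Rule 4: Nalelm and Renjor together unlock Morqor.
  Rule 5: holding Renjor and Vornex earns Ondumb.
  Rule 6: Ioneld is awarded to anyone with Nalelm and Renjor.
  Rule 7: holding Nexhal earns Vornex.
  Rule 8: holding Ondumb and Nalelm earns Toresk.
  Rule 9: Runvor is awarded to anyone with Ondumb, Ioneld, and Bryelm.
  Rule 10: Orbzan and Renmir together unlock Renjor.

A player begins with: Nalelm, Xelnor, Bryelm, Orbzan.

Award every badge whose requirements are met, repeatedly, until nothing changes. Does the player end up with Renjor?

No

Renjor would need Orbzan and Renmir (Rule 10), but Renmir is never earned.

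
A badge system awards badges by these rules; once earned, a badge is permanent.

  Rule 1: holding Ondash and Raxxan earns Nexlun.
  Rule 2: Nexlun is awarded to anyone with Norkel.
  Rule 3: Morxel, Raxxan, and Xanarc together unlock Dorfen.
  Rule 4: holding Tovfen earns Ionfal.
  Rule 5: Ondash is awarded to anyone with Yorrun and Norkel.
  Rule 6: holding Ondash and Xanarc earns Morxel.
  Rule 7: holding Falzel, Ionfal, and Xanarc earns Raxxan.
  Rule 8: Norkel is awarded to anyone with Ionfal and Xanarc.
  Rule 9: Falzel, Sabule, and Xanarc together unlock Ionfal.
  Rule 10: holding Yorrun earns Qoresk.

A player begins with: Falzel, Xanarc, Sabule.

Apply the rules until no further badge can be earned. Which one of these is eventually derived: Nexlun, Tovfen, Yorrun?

With Falzel, Sabule, and Xanarc, Ionfal is earned (Rule 9).
With Ionfal and Xanarc, Norkel is earned (Rule 8).
With Norkel, Nexlun is earned (Rule 2).
No rule produces Yorrun, and it is not given. No rule produces Tovfen, and it is not given.

Nexlun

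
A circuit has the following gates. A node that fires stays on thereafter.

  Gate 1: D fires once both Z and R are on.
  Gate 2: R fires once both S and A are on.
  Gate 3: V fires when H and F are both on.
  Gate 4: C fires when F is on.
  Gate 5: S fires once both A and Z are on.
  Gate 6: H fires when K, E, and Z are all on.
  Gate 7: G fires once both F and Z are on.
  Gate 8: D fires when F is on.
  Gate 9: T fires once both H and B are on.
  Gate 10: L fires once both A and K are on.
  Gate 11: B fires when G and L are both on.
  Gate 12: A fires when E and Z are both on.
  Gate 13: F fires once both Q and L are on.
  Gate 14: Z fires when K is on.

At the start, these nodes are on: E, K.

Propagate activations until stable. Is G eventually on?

No

G would need F and Z (Gate 7), but F never turns on.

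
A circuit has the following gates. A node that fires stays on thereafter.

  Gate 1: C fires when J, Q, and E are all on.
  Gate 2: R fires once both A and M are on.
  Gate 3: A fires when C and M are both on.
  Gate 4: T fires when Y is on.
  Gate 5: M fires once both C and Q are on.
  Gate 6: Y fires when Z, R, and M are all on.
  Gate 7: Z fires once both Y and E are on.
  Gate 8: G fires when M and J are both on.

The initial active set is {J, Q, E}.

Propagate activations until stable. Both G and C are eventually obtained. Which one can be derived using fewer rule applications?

C

C: J, Q, and E are on, so C fires (Gate 1). [1 rule application]
G: Gate 1: J, Q, and E on → C on. Gate 5: C and Q on → M on. Gate 8: M and J on → G on. [3 rule applications]
C needs fewer.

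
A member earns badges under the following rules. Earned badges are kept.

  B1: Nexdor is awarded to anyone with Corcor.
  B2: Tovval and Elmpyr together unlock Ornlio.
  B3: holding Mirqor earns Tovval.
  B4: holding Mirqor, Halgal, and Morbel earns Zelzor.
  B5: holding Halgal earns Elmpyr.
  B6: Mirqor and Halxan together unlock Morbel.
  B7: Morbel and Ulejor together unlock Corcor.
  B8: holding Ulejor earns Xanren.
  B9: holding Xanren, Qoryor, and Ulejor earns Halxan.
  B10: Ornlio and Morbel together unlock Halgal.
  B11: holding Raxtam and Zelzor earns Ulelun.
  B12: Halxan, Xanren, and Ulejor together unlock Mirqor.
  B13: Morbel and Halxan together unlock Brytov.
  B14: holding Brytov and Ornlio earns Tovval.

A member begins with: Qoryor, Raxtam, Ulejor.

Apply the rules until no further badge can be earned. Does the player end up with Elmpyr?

No

Elmpyr would need Halgal (B5), but Halgal is never earned.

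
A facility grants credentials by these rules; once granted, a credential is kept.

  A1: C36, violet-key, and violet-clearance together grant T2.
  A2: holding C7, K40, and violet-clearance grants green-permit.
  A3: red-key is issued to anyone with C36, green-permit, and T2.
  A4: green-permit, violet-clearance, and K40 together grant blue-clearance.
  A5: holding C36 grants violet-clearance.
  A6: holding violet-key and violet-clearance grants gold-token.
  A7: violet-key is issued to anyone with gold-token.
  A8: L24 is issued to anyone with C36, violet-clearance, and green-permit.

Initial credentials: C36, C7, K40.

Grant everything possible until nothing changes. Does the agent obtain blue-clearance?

Yes

Holding C36 grants violet-clearance (A5).
Holding C7, K40, and violet-clearance grants green-permit (A2).
Holding green-permit, violet-clearance, and K40 grants blue-clearance (A4).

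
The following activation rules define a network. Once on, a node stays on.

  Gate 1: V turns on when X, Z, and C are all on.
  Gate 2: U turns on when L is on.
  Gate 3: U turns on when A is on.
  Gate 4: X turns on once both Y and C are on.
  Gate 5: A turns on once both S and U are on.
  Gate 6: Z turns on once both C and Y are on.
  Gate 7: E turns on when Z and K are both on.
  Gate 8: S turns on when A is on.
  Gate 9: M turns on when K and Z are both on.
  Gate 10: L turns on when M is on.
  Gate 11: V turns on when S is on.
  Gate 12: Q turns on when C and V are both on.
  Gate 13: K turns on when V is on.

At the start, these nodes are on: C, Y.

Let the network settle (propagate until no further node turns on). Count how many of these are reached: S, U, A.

1

Gate 4: Y and C on → X on.
Gate 6: C and Y on → Z on.
X, Z, and C are on, so V turns on (Gate 1).
Gate 13: V on → K on.
K and Z are on, so M turns on (Gate 9).
Gate 10: M on → L on.
Gate 2: L on → U on.
S would need A (Gate 8), but A never turns on.
U: reached.
A would need S and U (Gate 5), but S never turns on.
Reached: U — 1 of the 3.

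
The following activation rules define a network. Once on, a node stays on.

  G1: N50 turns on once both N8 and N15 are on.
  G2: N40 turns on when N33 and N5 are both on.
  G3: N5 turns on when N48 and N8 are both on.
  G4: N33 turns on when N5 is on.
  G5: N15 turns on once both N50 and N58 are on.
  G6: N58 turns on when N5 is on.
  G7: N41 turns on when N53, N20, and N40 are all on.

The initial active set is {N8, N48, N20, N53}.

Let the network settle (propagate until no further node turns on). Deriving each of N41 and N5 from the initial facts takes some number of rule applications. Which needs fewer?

N5: G3: N48 and N8 on → N5 on. [1 rule application]
N41: G3: N48 and N8 on → N5 on. N5 is on, so N33 turns on (G4). G2: N33 and N5 on → N40 on. G7: N53, N20, and N40 on → N41 on. [4 rule applications]
N5 needs fewer.

N5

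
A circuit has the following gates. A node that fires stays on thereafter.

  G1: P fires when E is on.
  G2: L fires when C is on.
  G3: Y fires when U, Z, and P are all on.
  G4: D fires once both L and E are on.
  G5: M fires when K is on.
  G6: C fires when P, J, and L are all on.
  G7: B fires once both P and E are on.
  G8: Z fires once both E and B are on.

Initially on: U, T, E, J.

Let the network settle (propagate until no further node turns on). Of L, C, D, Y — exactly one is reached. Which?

E is on, so P fires (G1).
G7: P and E on → B on.
E and B are on, so Z fires (G8).
G3: U, Z, and P on → Y on.
C would need P, J, and L (G6), but L never turns on. L would need C (G2), but C never turns on. D would need L and E (G4), but L never turns on.

Y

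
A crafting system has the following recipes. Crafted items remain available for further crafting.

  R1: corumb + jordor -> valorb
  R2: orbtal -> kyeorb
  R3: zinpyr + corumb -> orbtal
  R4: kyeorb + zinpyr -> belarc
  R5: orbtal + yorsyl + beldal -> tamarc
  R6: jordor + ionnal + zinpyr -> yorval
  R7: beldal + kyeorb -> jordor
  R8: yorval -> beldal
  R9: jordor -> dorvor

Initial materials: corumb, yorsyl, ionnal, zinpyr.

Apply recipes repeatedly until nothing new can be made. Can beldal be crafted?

No

beldal would need yorval (R8), but yorval is never obtained.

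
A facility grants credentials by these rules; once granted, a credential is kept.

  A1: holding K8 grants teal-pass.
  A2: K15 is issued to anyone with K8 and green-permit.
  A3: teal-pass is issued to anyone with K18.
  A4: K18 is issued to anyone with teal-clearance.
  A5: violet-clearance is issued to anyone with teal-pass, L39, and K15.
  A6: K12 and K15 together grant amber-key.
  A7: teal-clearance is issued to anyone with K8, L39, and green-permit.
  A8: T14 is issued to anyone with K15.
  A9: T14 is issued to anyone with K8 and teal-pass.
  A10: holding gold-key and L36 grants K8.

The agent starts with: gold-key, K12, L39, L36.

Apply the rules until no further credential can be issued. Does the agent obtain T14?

Holding gold-key and L36 grants K8 (A10).
Holding K8 grants teal-pass (A1).
Holding K8 and teal-pass grants T14 (A9).

Yes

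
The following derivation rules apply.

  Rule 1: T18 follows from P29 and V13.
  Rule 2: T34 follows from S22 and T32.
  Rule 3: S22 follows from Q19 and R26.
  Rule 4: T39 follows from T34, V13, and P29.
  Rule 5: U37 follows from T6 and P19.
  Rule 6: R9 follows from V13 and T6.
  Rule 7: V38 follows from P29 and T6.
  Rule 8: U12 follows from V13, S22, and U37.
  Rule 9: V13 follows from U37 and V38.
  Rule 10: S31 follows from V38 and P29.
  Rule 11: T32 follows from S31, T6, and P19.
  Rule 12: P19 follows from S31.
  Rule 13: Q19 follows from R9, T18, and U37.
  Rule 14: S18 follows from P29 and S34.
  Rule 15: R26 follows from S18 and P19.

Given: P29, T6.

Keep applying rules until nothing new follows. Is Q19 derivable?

P29 and T6 hold, so V38 follows (Rule 7).
From V38 and P29, Rule 10 gives S31.
S31 holds, so P19 follows (Rule 12).
From T6 and P19, Rule 5 gives U37.
From U37 and V38, Rule 9 gives V13.
V13 and T6 hold, so R9 follows (Rule 6).
From P29 and V13, Rule 1 gives T18.
From R9, T18, and U37, Rule 13 gives Q19.

Yes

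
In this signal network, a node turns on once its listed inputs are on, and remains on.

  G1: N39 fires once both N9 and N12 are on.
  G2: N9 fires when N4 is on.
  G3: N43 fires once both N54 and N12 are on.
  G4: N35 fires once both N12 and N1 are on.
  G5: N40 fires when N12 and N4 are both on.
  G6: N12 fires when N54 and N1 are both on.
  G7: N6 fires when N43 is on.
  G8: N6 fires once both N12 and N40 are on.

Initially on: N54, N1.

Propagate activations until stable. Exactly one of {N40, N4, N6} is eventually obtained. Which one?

N6

N54 and N1 are on, so N12 fires (G6).
G3: N54 and N12 on → N43 on.
N43 is on, so N6 fires (G7).
No rule produces N4, and it is not given. N40 would need N12 and N4 (G5), but N4 never turns on.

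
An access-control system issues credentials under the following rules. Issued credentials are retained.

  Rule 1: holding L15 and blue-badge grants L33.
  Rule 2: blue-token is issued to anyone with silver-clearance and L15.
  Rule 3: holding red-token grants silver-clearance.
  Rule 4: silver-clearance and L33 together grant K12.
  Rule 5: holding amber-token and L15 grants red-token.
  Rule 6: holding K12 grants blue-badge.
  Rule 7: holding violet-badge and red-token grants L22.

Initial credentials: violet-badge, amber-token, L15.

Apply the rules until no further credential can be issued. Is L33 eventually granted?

No

L33 would need L15 and blue-badge (Rule 1), but blue-badge is never granted.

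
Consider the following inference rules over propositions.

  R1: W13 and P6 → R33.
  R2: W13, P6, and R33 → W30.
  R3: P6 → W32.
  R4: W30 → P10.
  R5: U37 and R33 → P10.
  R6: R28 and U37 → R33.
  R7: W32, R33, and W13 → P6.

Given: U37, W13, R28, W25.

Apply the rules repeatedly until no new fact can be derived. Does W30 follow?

No

W30 would need W13, P6, and R33 (R2), but P6 is never established.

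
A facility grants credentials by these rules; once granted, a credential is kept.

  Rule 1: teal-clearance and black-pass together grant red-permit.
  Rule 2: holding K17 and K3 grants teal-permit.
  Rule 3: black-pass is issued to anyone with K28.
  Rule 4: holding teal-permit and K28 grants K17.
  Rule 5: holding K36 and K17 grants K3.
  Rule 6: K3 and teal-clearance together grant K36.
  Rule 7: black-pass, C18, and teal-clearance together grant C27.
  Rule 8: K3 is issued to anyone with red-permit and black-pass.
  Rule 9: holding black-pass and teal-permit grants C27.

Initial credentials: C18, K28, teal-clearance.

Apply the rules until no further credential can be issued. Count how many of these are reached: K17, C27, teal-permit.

Holding K28 grants black-pass (Rule 3).
Holding black-pass, C18, and teal-clearance grants C27 (Rule 7).
K17 would need teal-permit and K28 (Rule 4), but teal-permit is never granted.
C27: reached.
teal-permit would need K17 and K3 (Rule 2), but K17 is never granted.
Reached: C27 — 1 of the 3.

1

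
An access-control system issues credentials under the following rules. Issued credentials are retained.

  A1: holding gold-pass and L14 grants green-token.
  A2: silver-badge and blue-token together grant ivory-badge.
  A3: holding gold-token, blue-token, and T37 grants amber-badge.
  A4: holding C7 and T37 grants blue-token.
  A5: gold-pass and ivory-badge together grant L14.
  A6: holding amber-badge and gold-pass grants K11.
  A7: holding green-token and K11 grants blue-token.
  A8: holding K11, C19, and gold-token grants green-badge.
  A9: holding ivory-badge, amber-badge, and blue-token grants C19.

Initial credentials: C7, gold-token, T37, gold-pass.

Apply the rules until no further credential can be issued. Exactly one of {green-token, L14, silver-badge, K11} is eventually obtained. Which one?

Holding C7 and T37 grants blue-token (A4).
Holding gold-token, blue-token, and T37 grants amber-badge (A3).
Holding amber-badge and gold-pass grants K11 (A6).
L14 would need gold-pass and ivory-badge (A5), but ivory-badge is never granted. green-token would need gold-pass and L14 (A1), but L14 is never granted. No rule produces silver-badge, and it is not given.

K11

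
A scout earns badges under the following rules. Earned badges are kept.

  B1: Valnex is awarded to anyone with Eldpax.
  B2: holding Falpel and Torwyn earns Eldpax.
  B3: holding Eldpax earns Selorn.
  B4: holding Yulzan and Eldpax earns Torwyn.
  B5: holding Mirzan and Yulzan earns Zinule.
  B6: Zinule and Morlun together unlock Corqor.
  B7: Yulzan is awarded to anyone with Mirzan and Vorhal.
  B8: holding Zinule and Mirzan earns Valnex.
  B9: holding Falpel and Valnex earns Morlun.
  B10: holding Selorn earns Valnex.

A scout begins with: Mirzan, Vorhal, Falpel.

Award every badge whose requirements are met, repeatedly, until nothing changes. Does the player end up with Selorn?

No

Selorn would need Eldpax (B3), but Eldpax is never earned.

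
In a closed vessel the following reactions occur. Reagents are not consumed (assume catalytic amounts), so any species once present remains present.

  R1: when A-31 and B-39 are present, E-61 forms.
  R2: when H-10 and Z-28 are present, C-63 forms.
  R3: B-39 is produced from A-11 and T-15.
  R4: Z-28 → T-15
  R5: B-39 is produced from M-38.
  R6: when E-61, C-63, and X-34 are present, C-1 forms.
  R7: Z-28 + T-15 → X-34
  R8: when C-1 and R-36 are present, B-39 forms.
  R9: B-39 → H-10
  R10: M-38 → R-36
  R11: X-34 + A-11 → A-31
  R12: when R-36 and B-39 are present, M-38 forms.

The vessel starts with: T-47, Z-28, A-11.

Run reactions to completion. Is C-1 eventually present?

Yes

Z-28 present → T-15 forms (R4).
Z-28 and T-15 present → X-34 forms (R7).
A-11 and T-15 present → B-39 forms (R3).
X-34 and A-11 present → A-31 forms (R11).
B-39 present → H-10 forms (R9).
A-31 and B-39 present → E-61 forms (R1).
H-10 and Z-28 present → C-63 forms (R2).
E-61, C-63, and X-34 present → C-1 forms (R6).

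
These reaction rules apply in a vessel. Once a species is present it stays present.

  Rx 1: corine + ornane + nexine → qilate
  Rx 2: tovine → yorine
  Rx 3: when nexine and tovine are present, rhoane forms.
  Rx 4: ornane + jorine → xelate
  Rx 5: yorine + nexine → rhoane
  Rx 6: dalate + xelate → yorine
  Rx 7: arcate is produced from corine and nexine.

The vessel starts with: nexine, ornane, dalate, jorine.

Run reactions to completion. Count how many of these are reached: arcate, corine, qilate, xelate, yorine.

2

ornane and jorine present → xelate forms (Rx 4).
dalate and xelate present → yorine forms (Rx 6).
arcate would need corine and nexine (Rx 7), but corine never forms.
No rule produces corine, and it is not given.
qilate would need corine, ornane, and nexine (Rx 1), but corine never forms.
xelate: reached.
yorine: reached.
Reached: xelate and yorine — 2 of the 5.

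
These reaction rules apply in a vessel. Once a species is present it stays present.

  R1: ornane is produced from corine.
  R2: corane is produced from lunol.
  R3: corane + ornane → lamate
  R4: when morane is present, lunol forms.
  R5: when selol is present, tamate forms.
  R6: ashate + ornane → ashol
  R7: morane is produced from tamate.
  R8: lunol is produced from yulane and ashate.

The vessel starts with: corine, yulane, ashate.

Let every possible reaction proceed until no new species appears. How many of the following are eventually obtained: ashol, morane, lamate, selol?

2

yulane and ashate present → lunol forms (R8).
corine present → ornane forms (R1).
ashate and ornane present → ashol forms (R6).
lunol present → corane forms (R2).
corane and ornane present → lamate forms (R3).
ashol: reached.
morane would need tamate (R7), but tamate never forms.
lamate: reached.
No rule produces selol, and it is not given.
Reached: ashol and lamate — 2 of the 4.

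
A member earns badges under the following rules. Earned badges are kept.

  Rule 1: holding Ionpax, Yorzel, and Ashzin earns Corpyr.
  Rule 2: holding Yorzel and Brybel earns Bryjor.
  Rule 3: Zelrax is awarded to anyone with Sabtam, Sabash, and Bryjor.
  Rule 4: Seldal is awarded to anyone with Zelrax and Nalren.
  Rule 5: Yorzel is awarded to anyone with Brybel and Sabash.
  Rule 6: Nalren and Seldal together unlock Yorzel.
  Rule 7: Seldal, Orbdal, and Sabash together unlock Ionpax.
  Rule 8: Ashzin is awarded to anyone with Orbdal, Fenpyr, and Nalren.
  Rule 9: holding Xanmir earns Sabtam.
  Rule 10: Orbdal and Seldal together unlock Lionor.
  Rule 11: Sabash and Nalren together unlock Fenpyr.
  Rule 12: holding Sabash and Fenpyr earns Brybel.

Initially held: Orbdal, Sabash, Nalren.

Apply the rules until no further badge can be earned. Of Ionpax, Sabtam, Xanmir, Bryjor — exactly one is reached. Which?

With Sabash and Nalren, Fenpyr is earned (Rule 11).
With Sabash and Fenpyr, Brybel is earned (Rule 12).
With Brybel and Sabash, Yorzel is earned (Rule 5).
With Yorzel and Brybel, Bryjor is earned (Rule 2).
No rule produces Xanmir, and it is not given. Ionpax would need Seldal, Orbdal, and Sabash (Rule 7), but Seldal is never earned. Sabtam would need Xanmir (Rule 9), but Xanmir is never earned.

Bryjor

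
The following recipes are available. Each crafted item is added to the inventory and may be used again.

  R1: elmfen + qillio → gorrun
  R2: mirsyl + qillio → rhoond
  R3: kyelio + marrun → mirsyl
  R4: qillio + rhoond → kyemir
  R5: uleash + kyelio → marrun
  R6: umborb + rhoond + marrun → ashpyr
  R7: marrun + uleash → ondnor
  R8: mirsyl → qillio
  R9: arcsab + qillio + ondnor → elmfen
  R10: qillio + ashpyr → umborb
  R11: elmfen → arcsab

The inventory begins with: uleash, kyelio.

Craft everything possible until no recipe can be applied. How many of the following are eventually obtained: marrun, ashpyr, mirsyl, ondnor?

3

uleash + kyelio → marrun (R5).
Using R7, marrun and uleash make ondnor.
kyelio + marrun → mirsyl (R3).
marrun: reached.
ashpyr would need umborb, rhoond, and marrun (R6), but umborb is never obtained.
mirsyl: reached.
ondnor: reached.
Reached: marrun, mirsyl, and ondnor — 3 of the 4.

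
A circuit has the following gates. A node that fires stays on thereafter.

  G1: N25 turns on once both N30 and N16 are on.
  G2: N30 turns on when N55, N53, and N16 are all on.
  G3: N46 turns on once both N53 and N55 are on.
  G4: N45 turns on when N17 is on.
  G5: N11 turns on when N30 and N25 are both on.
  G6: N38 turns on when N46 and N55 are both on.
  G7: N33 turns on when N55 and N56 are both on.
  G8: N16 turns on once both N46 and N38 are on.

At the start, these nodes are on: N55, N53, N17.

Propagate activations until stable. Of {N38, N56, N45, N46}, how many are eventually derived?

G3: N53 and N55 on → N46 on.
G4: N17 on → N45 on.
N46 and N55 are on, so N38 turns on (G6).
N38: reached.
No rule produces N56, and it is not given.
N45: reached.
N46: reached.
Reached: N38, N45, and N46 — 3 of the 4.

3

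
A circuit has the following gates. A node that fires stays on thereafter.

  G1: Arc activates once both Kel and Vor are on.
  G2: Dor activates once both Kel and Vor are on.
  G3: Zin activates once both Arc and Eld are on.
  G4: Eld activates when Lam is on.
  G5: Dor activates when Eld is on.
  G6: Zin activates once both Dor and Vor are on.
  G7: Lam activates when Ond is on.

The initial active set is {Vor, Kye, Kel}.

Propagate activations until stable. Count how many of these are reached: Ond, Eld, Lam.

0

No rule produces Ond, and it is not given.
Eld would need Lam (G4), but Lam never turns on.
Lam would need Ond (G7), but Ond never turns on.
None of the 3 are reached.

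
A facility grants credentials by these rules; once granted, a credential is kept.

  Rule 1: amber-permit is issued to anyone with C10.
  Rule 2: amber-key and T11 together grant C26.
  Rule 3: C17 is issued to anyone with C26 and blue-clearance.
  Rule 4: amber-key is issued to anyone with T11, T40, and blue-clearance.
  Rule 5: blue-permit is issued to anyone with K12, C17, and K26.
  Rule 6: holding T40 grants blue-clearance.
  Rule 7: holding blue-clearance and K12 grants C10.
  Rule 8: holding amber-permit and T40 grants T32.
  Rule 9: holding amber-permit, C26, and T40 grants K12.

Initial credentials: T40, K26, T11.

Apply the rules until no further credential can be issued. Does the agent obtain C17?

Yes

Holding T40 grants blue-clearance (Rule 6).
Holding T11, T40, and blue-clearance grants amber-key (Rule 4).
Holding amber-key and T11 grants C26 (Rule 2).
Holding C26 and blue-clearance grants C17 (Rule 3).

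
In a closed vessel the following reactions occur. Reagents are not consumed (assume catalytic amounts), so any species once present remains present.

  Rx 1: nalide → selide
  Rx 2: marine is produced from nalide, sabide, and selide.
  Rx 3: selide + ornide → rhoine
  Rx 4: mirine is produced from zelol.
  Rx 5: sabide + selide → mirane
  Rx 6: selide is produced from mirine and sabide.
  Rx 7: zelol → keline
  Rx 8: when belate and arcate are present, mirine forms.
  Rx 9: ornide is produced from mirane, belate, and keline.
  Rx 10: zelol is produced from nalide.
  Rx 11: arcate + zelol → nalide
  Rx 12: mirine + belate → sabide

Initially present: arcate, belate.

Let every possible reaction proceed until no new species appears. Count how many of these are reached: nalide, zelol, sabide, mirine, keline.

2

belate and arcate present → mirine forms (Rx 8).
mirine and belate present → sabide forms (Rx 12).
nalide would need arcate and zelol (Rx 11), but zelol never forms.
zelol would need nalide (Rx 10), but nalide never forms.
sabide: reached.
mirine: reached.
keline would need zelol (Rx 7), but zelol never forms.
Reached: sabide and mirine — 2 of the 5.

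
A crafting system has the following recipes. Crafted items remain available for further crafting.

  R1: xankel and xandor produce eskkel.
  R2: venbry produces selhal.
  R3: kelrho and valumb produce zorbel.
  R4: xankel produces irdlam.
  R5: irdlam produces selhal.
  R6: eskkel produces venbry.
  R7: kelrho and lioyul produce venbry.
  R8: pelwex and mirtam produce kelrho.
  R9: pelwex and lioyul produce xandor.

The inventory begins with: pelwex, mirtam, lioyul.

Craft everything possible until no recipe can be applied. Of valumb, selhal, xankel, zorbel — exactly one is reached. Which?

selhal

Using R8, pelwex and mirtam make kelrho.
kelrho and lioyul → venbry (R7).
Using R2, venbry makes selhal.
No rule produces valumb, and it is not given. No rule produces xankel, and it is not given. zorbel would need kelrho and valumb (R3), but valumb is never obtained.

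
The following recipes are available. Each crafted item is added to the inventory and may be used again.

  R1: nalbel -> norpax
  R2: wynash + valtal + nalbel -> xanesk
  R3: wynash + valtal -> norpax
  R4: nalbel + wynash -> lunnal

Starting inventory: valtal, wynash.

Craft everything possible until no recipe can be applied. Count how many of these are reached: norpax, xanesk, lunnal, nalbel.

wynash + valtal -> norpax (R3).
norpax: reached.
xanesk would need wynash, valtal, and nalbel (R2), but nalbel is never obtained.
lunnal would need nalbel and wynash (R4), but nalbel is never obtained.
No rule produces nalbel, and it is not given.
Reached: norpax — 1 of the 4.

1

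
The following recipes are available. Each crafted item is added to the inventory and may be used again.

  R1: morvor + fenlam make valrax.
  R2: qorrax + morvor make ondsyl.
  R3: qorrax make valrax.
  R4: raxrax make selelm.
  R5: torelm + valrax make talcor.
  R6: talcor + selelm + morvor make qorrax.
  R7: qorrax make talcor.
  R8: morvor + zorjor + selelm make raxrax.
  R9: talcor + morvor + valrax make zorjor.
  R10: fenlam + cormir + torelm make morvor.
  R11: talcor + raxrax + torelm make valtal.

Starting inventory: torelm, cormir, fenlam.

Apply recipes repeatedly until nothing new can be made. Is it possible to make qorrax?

qorrax would need talcor, selelm, and morvor (R6), but selelm is never obtained.

No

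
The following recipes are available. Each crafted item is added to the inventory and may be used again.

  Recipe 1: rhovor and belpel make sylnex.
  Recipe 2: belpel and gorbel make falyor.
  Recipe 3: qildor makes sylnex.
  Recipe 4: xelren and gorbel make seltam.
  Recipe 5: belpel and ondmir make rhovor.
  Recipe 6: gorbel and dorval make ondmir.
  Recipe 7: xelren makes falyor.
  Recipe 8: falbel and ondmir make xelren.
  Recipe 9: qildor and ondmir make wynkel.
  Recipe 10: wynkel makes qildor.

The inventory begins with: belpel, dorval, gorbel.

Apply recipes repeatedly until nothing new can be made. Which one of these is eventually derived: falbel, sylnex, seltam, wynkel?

sylnex

Using Recipe 6, gorbel and dorval make ondmir.
Using Recipe 5, belpel and ondmir make rhovor.
Using Recipe 1, rhovor and belpel make sylnex.
seltam would need xelren and gorbel (Recipe 4), but xelren is never obtained. wynkel would need qildor and ondmir (Recipe 9), but qildor is never obtained. No rule produces falbel, and it is not given.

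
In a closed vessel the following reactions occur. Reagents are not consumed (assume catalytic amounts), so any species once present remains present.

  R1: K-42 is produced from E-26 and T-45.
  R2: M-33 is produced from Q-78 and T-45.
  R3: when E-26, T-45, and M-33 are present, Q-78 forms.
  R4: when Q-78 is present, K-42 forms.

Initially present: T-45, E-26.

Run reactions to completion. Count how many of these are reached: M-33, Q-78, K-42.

1

E-26 and T-45 present → K-42 forms (R1).
M-33 would need Q-78 and T-45 (R2), but Q-78 never forms.
Q-78 would need E-26, T-45, and M-33 (R3), but M-33 never forms.
K-42: reached.
Reached: K-42 — 1 of the 3.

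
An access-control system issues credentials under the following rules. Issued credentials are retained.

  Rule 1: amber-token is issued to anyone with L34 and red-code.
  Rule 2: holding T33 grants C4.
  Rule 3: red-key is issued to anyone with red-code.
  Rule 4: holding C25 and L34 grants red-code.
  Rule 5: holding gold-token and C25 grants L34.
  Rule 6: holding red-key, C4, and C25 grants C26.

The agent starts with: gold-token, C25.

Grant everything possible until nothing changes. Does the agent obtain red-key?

Yes

Holding gold-token and C25 grants L34 (Rule 5).
Holding C25 and L34 grants red-code (Rule 4).
Holding red-code grants red-key (Rule 3).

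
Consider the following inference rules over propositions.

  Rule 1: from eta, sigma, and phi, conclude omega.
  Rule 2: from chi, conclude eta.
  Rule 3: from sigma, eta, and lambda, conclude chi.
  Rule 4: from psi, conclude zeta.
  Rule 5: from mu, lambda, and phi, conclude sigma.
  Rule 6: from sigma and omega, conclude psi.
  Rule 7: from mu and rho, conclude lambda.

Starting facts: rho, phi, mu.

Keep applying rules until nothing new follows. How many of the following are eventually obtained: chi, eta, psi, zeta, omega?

0

chi would need sigma, eta, and lambda (Rule 3), but eta is never established.
eta would need chi (Rule 2), but chi is never established.
psi would need sigma and omega (Rule 6), but omega is never established.
zeta would need psi (Rule 4), but psi is never established.
omega would need eta, sigma, and phi (Rule 1), but eta is never established.
None of the 5 are reached.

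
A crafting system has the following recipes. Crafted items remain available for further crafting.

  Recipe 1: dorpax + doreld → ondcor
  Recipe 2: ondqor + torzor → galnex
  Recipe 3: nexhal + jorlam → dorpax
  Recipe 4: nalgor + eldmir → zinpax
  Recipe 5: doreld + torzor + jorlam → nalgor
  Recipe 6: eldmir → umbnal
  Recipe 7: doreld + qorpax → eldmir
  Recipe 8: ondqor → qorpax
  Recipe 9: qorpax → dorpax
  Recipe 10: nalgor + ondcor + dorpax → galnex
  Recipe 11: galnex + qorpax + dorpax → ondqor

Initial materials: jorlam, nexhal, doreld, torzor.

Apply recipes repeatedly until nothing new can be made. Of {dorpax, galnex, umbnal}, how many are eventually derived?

Using Recipe 5, doreld, torzor, and jorlam make nalgor.
Using Recipe 3, nexhal and jorlam make dorpax.
Using Recipe 1, dorpax and doreld make ondcor.
nalgor + ondcor + dorpax → galnex (Recipe 10).
dorpax: reached.
galnex: reached.
umbnal would need eldmir (Recipe 6), but eldmir is never obtained.
Reached: dorpax and galnex — 2 of the 3.

2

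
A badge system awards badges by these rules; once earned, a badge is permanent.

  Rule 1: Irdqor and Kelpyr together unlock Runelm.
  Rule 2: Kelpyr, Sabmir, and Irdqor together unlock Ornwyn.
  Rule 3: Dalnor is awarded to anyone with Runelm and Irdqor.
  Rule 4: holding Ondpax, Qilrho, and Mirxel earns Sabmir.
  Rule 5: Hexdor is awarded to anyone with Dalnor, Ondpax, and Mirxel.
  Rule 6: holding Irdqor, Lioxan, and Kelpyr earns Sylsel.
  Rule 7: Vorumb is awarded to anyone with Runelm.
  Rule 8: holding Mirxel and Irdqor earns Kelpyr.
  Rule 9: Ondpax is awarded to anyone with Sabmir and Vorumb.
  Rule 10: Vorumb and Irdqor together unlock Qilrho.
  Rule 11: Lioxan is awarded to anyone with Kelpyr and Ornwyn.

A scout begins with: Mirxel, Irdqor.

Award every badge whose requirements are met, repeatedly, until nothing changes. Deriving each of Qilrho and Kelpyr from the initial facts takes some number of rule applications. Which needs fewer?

Kelpyr

Kelpyr: With Mirxel and Irdqor, Kelpyr is earned (Rule 8). [1 rule application]
Qilrho: With Mirxel and Irdqor, Kelpyr is earned (Rule 8). With Irdqor and Kelpyr, Runelm is earned (Rule 1). With Runelm, Vorumb is earned (Rule 7). With Vorumb and Irdqor, Qilrho is earned (Rule 10). [4 rule applications]
Kelpyr needs fewer.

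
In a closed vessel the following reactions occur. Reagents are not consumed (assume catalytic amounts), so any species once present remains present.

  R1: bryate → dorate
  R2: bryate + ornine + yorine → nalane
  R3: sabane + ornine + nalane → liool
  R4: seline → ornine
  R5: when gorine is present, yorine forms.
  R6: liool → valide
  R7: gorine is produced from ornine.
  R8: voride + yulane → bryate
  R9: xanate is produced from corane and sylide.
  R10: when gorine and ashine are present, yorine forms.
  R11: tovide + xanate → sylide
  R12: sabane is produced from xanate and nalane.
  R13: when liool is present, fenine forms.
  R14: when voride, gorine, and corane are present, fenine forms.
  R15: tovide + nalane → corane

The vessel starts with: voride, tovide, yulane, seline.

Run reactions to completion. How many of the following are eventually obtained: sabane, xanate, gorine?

seline present → ornine forms (R4).
ornine present → gorine forms (R7).
sabane would need xanate and nalane (R12), but xanate never forms.
xanate would need corane and sylide (R9), but sylide never forms.
gorine: reached.
Reached: gorine — 1 of the 3.

1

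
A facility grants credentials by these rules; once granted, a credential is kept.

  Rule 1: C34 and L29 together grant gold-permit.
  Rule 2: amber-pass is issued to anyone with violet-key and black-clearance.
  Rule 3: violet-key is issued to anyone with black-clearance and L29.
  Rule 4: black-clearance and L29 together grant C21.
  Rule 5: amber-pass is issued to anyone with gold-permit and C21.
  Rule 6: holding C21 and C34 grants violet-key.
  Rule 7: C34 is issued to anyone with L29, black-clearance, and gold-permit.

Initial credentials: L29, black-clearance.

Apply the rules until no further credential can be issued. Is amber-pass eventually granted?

Yes

Holding black-clearance and L29 grants violet-key (Rule 3).
Holding violet-key and black-clearance grants amber-pass (Rule 2).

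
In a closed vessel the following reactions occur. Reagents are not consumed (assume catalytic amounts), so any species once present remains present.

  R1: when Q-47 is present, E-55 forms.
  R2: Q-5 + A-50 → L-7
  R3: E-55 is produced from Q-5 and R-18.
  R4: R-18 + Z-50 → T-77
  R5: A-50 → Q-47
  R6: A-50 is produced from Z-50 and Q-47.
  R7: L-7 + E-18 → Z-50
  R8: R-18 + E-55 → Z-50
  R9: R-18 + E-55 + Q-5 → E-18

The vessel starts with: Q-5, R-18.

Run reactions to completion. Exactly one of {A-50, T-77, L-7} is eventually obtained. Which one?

T-77

Q-5 and R-18 present → E-55 forms (R3).
R-18 and E-55 present → Z-50 forms (R8).
R-18 and Z-50 present → T-77 forms (R4).
L-7 would need Q-5 and A-50 (R2), but A-50 never forms. A-50 would need Z-50 and Q-47 (R6), but Q-47 never forms.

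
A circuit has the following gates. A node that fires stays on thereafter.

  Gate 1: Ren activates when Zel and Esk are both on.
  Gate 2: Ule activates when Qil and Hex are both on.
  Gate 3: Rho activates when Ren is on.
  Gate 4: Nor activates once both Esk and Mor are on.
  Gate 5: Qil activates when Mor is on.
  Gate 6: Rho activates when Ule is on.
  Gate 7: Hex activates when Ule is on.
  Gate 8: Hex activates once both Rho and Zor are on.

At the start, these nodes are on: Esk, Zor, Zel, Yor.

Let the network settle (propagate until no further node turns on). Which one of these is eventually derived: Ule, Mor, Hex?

Hex

Gate 1: Zel and Esk on → Ren on.
Gate 3: Ren on → Rho on.
Rho and Zor are on, so Hex activates (Gate 8).
Ule would need Qil and Hex (Gate 2), but Qil never turns on. No rule produces Mor, and it is not given.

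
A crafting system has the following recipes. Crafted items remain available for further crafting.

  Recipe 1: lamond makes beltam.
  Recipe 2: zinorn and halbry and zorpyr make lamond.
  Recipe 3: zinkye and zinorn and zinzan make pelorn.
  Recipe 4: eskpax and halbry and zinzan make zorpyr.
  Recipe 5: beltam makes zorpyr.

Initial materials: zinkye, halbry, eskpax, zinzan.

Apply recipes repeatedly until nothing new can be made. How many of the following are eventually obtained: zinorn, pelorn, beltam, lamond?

0

No rule produces zinorn, and it is not given.
pelorn would need zinkye, zinorn, and zinzan (Recipe 3), but zinorn is never obtained.
beltam would need lamond (Recipe 1), but lamond is never obtained.
lamond would need zinorn, halbry, and zorpyr (Recipe 2), but zinorn is never obtained.
None of the 4 are reached.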